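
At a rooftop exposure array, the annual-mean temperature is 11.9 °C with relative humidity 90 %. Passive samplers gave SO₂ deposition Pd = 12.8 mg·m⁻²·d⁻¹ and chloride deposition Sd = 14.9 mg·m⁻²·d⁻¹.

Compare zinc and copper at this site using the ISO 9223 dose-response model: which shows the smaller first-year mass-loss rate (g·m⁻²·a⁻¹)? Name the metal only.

zinc

zinc: f(T) = -0.071·(T−10) [T>10 °C] = -0.1349
  Pd branch = 0.0129·Pd^0.44·e^(0.046·RH+f) = 2.173 μm/a
  Cl⁻ term: 0.0175·14.9^0.57·exp(0.008·90+0.085·11.9) = 0.461
  sum: 2.173 + 0.461 → r_corr = 2.635 μm/a
  mass loss = 2.635 μm/a × 7.14 g/cm³ = 18.81 g·m⁻²·a⁻¹
copper: f(T) = -0.080·(T−10) [T>10 °C] = -0.1520
  Pd branch = 0.0053·Pd^0.26·e^(0.059·RH+f) = 1.787 μm/a
  Sd branch = 0.01025·Sd^0.27·e^(0.036·RH+0.049·T) = 0.9724 μm/a
  r_corr = 1.787 + 0.9724 = 2.76 μm/a
  mass loss = 2.76 μm/a × 8.96 g/cm³ = 24.73 g·m⁻²·a⁻¹
Ordering by g·m⁻²·a⁻¹: copper (24.7) > zinc (18.8)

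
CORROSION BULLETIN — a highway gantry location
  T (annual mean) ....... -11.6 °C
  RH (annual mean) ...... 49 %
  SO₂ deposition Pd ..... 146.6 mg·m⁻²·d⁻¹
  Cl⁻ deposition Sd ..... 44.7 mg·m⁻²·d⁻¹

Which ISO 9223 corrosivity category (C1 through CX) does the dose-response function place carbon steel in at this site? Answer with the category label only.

carbon steel: temperature factor f = +0.150·(-21.6) = -3.2400
  sulphur-dioxide contribution → 2.471 μm/a
  chloride contribution → 3.408 μm/a
  ⇒ r_corr(carbon steel) = 5.879 μm/a
5.88 μm/a falls in (1.3, 25] for carbon steel → category C2

C2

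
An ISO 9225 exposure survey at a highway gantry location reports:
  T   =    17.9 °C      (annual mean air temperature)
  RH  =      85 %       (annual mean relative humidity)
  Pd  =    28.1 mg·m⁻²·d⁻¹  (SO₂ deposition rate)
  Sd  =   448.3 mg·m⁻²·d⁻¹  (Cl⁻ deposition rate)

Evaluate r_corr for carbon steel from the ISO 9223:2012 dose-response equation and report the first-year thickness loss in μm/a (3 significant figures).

carbon steel: T>10 °C ⇒ hinge -0.054·(17.9−10) = -0.4266
  Pd branch = 1.77·Pd^0.52·e^(0.02·RH+f) = 35.84 μm/a
  Cl⁻ term: 0.102·448.3^0.62·exp(0.033·85+0.04·17.9) = 152
  r_corr = 35.84 + 152 = 187.8 μm/a

r_corr = 188 μm/a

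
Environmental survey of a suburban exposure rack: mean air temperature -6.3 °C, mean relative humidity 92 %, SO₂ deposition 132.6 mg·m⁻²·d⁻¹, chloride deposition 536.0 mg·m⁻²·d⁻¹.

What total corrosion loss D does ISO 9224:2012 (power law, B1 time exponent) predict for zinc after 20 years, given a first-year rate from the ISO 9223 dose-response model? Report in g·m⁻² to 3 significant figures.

zinc: temperature factor f = +0.038·(-16.3) = -0.6194
  Pd branch = 0.0129·Pd^0.44·e^(0.046·RH+f) = 4.106 μm/a
  Sd branch = 0.0175·Sd^0.57·e^(0.008·RH+0.085·T) = 0.7687 μm/a
  sum: 4.106 + 0.7687 → r_corr = 4.875 μm/a
Long-term exponent b (ISO 9224 Table 2, B1) = 0.813
  D(20) = 4.875 × 20^0.813 = 4.875 × 11.42 = 55.68 μm
  Mass loss = 55.68 μm × 7.14 g/cm³ = 397.6 g·m⁻²

D(20) = 398 g·m⁻²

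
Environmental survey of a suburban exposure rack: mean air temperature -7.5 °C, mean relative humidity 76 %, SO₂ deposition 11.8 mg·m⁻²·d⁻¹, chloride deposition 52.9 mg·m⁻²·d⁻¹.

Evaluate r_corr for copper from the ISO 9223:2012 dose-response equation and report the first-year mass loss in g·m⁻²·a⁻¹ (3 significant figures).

copper: temperature factor f = +0.126·(-17.5) = -2.2050
  sulphur-dioxide contribution → 0.09834 μm/a
  chloride contribution → 0.3197 μm/a
  ⇒ r_corr(copper) = 0.418 μm/a
Convert to mass loss: 0.418 μm/a × 8.96 g/cm³ = 3.745 g·m⁻²·a⁻¹

r_corr = 3.75 g·m⁻²·a⁻¹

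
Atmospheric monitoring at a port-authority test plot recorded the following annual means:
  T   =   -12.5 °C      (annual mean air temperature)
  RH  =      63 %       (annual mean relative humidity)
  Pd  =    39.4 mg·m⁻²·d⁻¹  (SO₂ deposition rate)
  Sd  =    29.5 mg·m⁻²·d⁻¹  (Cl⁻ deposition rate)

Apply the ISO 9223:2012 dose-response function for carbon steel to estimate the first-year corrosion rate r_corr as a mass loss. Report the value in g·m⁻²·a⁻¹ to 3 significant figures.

carbon steel: temperature factor f = +0.150·(-22.5) = -3.3750
  sulphur-dioxide contribution → 1.442 μm/a
  chloride contribution → 4.033 μm/a
  ⇒ r_corr(carbon steel) = 5.476 μm/a
Convert to mass loss: 5.476 μm/a × 7.85 g/cm³ = 42.98 g·m⁻²·a⁻¹

r_corr = 43.0 g·m⁻²·a⁻¹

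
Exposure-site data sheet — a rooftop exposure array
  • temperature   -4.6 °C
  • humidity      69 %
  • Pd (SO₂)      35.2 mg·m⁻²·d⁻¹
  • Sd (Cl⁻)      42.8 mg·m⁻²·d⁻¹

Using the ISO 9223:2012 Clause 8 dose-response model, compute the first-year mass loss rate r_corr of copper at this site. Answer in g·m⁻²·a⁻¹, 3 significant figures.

copper: T≤10 °C ⇒ hinge +0.126·(-4.6−10) = -1.8396
  sulphur-dioxide contribution → 0.1246 μm/a
  chloride contribution → 0.2705 μm/a
  total first-year rate 0.395 μm/a
Convert to mass loss: 0.395 μm/a × 8.96 g/cm³ = 3.54 g·m⁻²·a⁻¹

r_corr = 3.54 g·m⁻²·a⁻¹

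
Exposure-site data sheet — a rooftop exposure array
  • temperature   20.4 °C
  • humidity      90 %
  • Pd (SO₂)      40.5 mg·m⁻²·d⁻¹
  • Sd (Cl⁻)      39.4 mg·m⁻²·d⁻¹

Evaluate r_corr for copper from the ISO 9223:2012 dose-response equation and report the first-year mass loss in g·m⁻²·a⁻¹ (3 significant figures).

r_corr = 28.1 g·m⁻²·a⁻¹

copper: temperature factor f = -0.080·(10.4) = -0.8320
  Pd branch = 0.0053·Pd^0.26·e^(0.059·RH+f) = 1.222 μm/a
  Cl⁻ term: 0.01025·39.4^0.27·exp(0.036·90+0.049·20.4) = 1.918
  r_corr = 1.222 + 1.918 = 3.139 μm/a
Convert to mass loss: 3.139 μm/a × 8.96 g/cm³ = 28.13 g·m⁻²·a⁻¹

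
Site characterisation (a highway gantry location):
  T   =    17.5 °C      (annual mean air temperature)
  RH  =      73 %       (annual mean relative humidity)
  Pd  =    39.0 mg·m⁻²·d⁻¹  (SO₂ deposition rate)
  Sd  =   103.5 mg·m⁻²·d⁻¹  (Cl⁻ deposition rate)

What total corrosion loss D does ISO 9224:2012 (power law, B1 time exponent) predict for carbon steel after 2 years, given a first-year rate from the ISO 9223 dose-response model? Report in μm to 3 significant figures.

carbon steel: f(T) = -0.054·(T−10) [T>10 °C] = -0.4050
  sulphur-dioxide contribution → 34.16 μm/a
  chloride contribution → 40.56 μm/a
  total first-year rate 74.72 μm/a
Power-law: D(2) = r_corr · 2^0.523
  D(2) = 74.72 × 2^0.523 = 74.72 × 1.437 = 107.4 μm

D(2) = 107 μm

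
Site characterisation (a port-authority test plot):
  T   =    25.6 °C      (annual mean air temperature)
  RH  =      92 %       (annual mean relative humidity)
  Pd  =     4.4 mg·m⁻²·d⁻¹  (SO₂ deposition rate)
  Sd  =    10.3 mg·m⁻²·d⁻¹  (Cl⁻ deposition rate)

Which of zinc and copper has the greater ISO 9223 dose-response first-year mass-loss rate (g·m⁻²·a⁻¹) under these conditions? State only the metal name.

copper

zinc: T>10 °C ⇒ hinge -0.071·(25.6−10) = -1.1076
  SO₂ term: 0.0129·4.4^0.44·exp(0.046·92-1.1076) = 0.5631
  Cl⁻ term: 0.0175·10.3^0.57·exp(0.008·92+0.085·25.6) = 1.216
  r_corr = 0.5631 + 1.216 = 1.779 μm/a
  mass loss = 1.779 μm/a × 7.14 g/cm³ = 12.7 g·m⁻²·a⁻¹
copper: f(T) = -0.080·(T−10) [T>10 °C] = -1.2480
  Pd branch = 0.0053·Pd^0.26·e^(0.059·RH+f) = 0.5092 μm/a
  Sd branch = 0.01025·Sd^0.27·e^(0.036·RH+0.049·T) = 1.851 μm/a
  r_corr = 0.5092 + 1.851 = 2.36 μm/a
  mass loss = 2.36 μm/a × 8.96 g/cm³ = 21.15 g·m⁻²·a⁻¹
Ordering by g·m⁻²·a⁻¹: copper (21.1) > zinc (12.7)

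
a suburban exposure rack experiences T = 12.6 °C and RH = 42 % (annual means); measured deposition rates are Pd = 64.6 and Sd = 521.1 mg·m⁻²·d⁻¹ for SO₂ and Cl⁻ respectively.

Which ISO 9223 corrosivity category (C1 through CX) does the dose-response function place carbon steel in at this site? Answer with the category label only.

carbon steel: f(T) = -0.054·(T−10) [T>10 °C] = -0.1404
  Pd branch = 1.77·Pd^0.52·e^(0.02·RH+f) = 31.13 μm/a
  Sd branch = 0.102·Sd^0.62·e^(0.033·RH+0.04·T) = 32.65 μm/a
  sum: 31.13 + 32.65 → r_corr = 63.78 μm/a
Category bounds: 50…80 μm/a bracket r_corr ⇒ C4

C4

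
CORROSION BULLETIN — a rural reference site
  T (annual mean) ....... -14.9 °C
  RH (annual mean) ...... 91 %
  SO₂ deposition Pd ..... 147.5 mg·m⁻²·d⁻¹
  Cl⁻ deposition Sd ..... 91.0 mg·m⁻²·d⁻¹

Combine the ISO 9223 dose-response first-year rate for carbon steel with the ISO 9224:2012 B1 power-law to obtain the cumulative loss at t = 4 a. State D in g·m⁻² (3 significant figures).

D(4) = 358 g·m⁻²

carbon steel: f(T) = +0.150·(T−10) [T≤10 °C] = -3.7350
  sulphur-dioxide contribution → 3.5 μm/a
  chloride contribution → 18.56 μm/a
  ⇒ r_corr(carbon steel) = 22.06 μm/a
Long-term exponent b (ISO 9224 Table 2, B1) = 0.523
  D(4) = 22.06 × 4^0.523 = 22.06 × 2.065 = 45.55 μm
  Mass loss = 45.55 μm × 7.85 g/cm³ = 357.5 g·m⁻²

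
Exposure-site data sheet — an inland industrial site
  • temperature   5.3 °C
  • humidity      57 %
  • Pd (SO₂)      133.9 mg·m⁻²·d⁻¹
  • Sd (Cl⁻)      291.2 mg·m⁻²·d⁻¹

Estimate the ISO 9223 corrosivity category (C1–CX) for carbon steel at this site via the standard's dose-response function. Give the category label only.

C4

carbon steel: T≤10 °C ⇒ hinge +0.150·(5.3−10) = -0.7050
  sulphur-dioxide contribution → 34.9 μm/a
  chloride contribution → 27.89 μm/a
  total first-year rate 62.78 μm/a
Category bounds: 50…80 μm/a bracket r_corr ⇒ C4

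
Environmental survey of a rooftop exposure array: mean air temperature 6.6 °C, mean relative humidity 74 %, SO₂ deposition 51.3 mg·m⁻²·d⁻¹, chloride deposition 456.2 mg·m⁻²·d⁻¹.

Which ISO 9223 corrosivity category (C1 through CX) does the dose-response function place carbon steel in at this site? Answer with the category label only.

carbon steel: temperature factor f = +0.150·(-3.4) = -0.5100
  Pd branch = 1.77·Pd^0.52·e^(0.02·RH+f) = 36.18 μm/a
  Sd branch = 0.102·Sd^0.62·e^(0.033·RH+0.04·T) = 68 μm/a
  sum: 36.18 + 68 → r_corr = 104.2 μm/a
Category bounds: 80…200 μm/a bracket r_corr ⇒ C5

C5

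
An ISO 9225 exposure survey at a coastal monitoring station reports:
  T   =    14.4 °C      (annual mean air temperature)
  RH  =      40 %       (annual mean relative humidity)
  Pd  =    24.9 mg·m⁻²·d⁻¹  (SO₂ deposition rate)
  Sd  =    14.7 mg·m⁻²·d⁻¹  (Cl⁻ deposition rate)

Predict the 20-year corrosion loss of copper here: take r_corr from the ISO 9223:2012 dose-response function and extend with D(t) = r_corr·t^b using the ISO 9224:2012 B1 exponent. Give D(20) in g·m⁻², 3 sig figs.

copper: temperature factor f = -0.080·(4.4) = -0.3520
  Pd branch = 0.0053·Pd^0.26·e^(0.059·RH+f) = 0.09106 μm/a
  Sd branch = 0.01025·Sd^0.27·e^(0.036·RH+0.049·T) = 0.181 μm/a
  r_corr = 0.09106 + 0.181 = 0.2721 μm/a
Power-law: D(20) = r_corr · 20^0.667
  D(20) = 0.2721 × 20^0.667 = 0.2721 × 7.375 = 2.007 μm
  Mass loss = 2.007 μm × 8.96 g/cm³ = 17.98 g·m⁻²

D(20) = 18.0 g·m⁻²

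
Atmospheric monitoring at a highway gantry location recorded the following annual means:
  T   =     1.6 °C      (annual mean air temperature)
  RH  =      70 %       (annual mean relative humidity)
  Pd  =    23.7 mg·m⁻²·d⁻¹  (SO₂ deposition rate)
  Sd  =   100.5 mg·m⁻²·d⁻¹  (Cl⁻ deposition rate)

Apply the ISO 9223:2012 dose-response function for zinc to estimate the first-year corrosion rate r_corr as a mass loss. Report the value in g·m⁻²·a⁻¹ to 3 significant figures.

r_corr = 10.2 g·m⁻²·a⁻¹

zinc: T≤10 °C ⇒ hinge +0.038·(1.6−10) = -0.3192
  Pd branch = 0.0129·Pd^0.44·e^(0.046·RH+f) = 0.9447 μm/a
  Sd branch = 0.0175·Sd^0.57·e^(0.008·RH+0.085·T) = 0.4859 μm/a
  sum: 0.9447 + 0.4859 → r_corr = 1.431 μm/a
Convert to mass loss: 1.431 μm/a × 7.14 g/cm³ = 10.21 g·m⁻²·a⁻¹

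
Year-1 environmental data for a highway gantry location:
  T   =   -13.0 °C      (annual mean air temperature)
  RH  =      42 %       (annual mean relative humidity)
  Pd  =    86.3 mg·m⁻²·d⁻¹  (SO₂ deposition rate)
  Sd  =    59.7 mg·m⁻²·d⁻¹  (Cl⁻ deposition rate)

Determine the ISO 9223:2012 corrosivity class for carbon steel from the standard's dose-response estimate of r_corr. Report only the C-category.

carbon steel: f(T) = +0.150·(T−10) [T≤10 °C] = -3.4500
  sulphur-dioxide contribution → 1.322 μm/a
  chloride contribution → 3.061 μm/a
  ⇒ r_corr(carbon steel) = 4.382 μm/a
4.38 μm/a falls in (1.3, 25] for carbon steel → category C2

C2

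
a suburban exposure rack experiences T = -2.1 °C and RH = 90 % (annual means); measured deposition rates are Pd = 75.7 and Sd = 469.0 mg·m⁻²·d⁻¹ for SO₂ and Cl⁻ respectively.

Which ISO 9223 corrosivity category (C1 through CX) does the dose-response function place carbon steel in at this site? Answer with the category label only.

C5

carbon steel: f(T) = +0.150·(T−10) [T≤10 °C] = -1.8150
  Pd branch = 1.77·Pd^0.52·e^(0.02·RH+f) = 16.54 μm/a
  Cl⁻ term: 0.102·469.0^0.62·exp(0.033·90+0.04·-2.1) = 82.81
  sum: 16.54 + 82.81 → r_corr = 99.36 μm/a
Category bounds: 80…200 μm/a bracket r_corr ⇒ C5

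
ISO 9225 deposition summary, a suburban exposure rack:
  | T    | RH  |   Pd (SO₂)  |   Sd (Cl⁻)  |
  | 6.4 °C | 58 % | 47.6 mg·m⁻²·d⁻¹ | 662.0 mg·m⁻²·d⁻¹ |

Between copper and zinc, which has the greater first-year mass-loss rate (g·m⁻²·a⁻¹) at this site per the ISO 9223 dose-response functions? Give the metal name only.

zinc

copper: temperature factor f = +0.126·(-3.6) = -0.4536
  Pd branch = 0.0053·Pd^0.26·e^(0.059·RH+f) = 0.2816 μm/a
  Sd branch = 0.01025·Sd^0.27·e^(0.036·RH+0.049·T) = 0.6537 μm/a
  sum: 0.2816 + 0.6537 → r_corr = 0.9353 μm/a
  mass loss = 0.9353 μm/a × 8.96 g/cm³ = 8.38 g·m⁻²·a⁻¹
zinc: f(T) = +0.038·(T−10) [T≤10 °C] = -0.1368
  SO₂ term: 0.0129·47.6^0.44·exp(0.046·58-0.1368) = 0.8872
  Cl⁻ term: 0.0175·662.0^0.57·exp(0.008·58+0.085·6.4) = 1.944
  r_corr = 0.8872 + 1.944 = 2.831 μm/a
  mass loss = 2.831 μm/a × 7.14 g/cm³ = 20.21 g·m⁻²·a⁻¹
Ordering by g·m⁻²·a⁻¹: zinc (20.2) > copper (8.38)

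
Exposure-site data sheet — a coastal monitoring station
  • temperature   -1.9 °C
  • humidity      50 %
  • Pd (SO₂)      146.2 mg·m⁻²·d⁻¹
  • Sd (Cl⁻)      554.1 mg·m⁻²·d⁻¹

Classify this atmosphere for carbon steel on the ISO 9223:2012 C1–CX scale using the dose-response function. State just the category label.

carbon steel: T≤10 °C ⇒ hinge +0.150·(-1.9−10) = -1.7850
  sulphur-dioxide contribution → 10.79 μm/a
  chloride contribution → 24.73 μm/a
  total first-year rate 35.51 μm/a
Category bounds: 25…50 μm/a bracket r_corr ⇒ C3

C3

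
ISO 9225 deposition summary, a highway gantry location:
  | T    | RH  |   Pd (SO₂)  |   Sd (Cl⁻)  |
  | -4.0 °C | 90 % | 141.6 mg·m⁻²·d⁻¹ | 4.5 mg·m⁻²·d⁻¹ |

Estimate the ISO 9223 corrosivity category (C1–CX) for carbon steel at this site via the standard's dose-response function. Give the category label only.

C2

carbon steel: f(T) = +0.150·(T−10) [T≤10 °C] = -2.1000
  SO₂ term: 1.77·141.6^0.52·exp(0.02·90-2.1000) = 17.23
  Cl⁻ term: 0.102·4.5^0.62·exp(0.033·90+0.04·-4.0) = 4.305
  r_corr = 17.23 + 4.305 = 21.53 μm/a
ISO 9223 Table 2 (carbon steel): 1.3 < 21.5 ≤ 25 μm/a ⇒ C2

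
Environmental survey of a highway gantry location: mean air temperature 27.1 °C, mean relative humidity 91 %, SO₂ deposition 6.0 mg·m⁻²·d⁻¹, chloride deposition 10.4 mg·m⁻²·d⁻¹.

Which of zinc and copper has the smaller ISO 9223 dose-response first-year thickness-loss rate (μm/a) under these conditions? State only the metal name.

zinc: f(T) = -0.071·(T−10) [T>10 °C] = -1.2141
  Pd branch = 0.0129·Pd^0.44·e^(0.046·RH+f) = 0.5542 μm/a
  Sd branch = 0.0175·Sd^0.57·e^(0.008·RH+0.085·T) = 1.378 μm/a
  sum: 0.5542 + 1.378 → r_corr = 1.932 μm/a
copper: T>10 °C ⇒ hinge -0.080·(27.1−10) = -1.3680
  Pd branch = 0.0053·Pd^0.26·e^(0.059·RH+f) = 0.4615 μm/a
  Sd branch = 0.01025·Sd^0.27·e^(0.036·RH+0.049·T) = 1.927 μm/a
  r_corr = 0.4615 + 1.927 = 2.388 μm/a
Ordering by μm/a: copper (2.39) > zinc (1.93)

zinc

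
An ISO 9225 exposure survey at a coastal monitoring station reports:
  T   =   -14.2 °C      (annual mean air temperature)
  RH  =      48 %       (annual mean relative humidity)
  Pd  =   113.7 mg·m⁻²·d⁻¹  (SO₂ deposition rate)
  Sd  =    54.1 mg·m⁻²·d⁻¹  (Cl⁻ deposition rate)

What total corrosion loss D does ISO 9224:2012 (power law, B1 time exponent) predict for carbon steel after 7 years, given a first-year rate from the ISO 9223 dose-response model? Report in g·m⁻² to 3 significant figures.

D(7) = 104 g·m⁻²

carbon steel: f(T) = +0.150·(T−10) [T≤10 °C] = -3.6300
  Pd branch = 1.77·Pd^0.52·e^(0.02·RH+f) = 1.437 μm/a
  Sd branch = 0.102·Sd^0.62·e^(0.033·RH+0.04·T) = 3.345 μm/a
  r_corr = 1.437 + 3.345 = 4.782 μm/a
Power-law: D(7) = r_corr · 7^0.523
  D(7) = 4.782 × 7^0.523 = 4.782 × 2.767 = 13.23 μm
  Mass loss = 13.23 μm × 7.85 g/cm³ = 103.9 g·m⁻²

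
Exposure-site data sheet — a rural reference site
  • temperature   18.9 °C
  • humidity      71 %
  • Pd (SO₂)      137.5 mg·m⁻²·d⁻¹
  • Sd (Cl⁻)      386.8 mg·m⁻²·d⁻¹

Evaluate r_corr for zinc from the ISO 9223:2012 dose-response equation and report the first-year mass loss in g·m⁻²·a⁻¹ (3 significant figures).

r_corr = 44.0 g·m⁻²·a⁻¹

zinc: T>10 °C ⇒ hinge -0.071·(18.9−10) = -0.6319
  sulphur-dioxide contribution → 1.568 μm/a
  chloride contribution → 4.595 μm/a
  total first-year rate 6.163 μm/a
Convert to mass loss: 6.163 μm/a × 7.14 g/cm³ = 44.01 g·m⁻²·a⁻¹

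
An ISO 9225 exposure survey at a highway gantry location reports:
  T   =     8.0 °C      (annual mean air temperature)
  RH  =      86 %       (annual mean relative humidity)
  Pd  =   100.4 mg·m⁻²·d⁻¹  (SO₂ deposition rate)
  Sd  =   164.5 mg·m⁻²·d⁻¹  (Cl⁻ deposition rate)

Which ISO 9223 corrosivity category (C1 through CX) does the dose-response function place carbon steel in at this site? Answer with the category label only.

C5

carbon steel: temperature factor f = +0.150·(-2.0) = -0.3000
  SO₂ term: 1.77·100.4^0.52·exp(0.02·86-0.3000) = 80.46
  Cl⁻ term: 0.102·164.5^0.62·exp(0.033·86+0.04·8.0) = 56.77
  sum: 80.46 + 56.77 → r_corr = 137.2 μm/a
Category bounds: 80…200 μm/a bracket r_corr ⇒ C5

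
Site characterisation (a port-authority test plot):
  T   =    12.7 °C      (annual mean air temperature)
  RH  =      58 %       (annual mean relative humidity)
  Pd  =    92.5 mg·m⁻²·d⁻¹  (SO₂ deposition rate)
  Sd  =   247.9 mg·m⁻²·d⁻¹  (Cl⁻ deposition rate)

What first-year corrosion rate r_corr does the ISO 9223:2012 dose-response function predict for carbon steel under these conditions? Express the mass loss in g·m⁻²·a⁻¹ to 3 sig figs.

r_corr = 679 g·m⁻²·a⁻¹

carbon steel: f(T) = -0.054·(T−10) [T>10 °C] = -0.1458
  Pd branch = 1.77·Pd^0.52·e^(0.02·RH+f) = 51.38 μm/a
  Sd branch = 0.102·Sd^0.62·e^(0.033·RH+0.04·T) = 35.07 μm/a
  r_corr = 51.38 + 35.07 = 86.45 μm/a
Convert to mass loss: 86.45 μm/a × 7.85 g/cm³ = 678.6 g·m⁻²·a⁻¹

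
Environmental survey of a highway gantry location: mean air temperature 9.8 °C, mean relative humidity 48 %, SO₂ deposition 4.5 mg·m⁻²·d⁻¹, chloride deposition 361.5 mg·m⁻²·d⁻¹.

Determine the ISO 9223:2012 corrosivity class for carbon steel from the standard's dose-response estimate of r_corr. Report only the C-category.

carbon steel: f(T) = +0.150·(T−10) [T≤10 °C] = -0.0300
  Pd branch = 1.77·Pd^0.52·e^(0.02·RH+f) = 9.807 μm/a
  Cl⁻ term: 0.102·361.5^0.62·exp(0.033·48+0.04·9.8) = 28.37
  r_corr = 9.807 + 28.37 = 38.17 μm/a
Category bounds: 25…50 μm/a bracket r_corr ⇒ C3

C3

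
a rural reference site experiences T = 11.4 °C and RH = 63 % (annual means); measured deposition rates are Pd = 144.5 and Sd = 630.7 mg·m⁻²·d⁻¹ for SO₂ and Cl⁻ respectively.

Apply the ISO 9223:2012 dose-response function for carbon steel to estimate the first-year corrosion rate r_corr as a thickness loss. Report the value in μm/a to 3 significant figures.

r_corr = 147 μm/a

carbon steel: f(T) = -0.054·(T−10) [T>10 °C] = -0.0756
  SO₂ term: 1.77·144.5^0.52·exp(0.02·63-0.0756) = 76.82
  Sd branch = 0.102·Sd^0.62·e^(0.033·RH+0.04·T) = 70.05 μm/a
  sum: 76.82 + 70.05 → r_corr = 146.9 μm/a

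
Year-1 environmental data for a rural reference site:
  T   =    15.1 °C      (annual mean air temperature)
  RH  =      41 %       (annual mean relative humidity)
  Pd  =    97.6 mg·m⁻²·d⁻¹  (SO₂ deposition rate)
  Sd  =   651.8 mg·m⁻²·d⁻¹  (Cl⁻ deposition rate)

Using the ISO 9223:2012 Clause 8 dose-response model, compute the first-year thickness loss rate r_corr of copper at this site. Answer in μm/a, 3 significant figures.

copper: temperature factor f = -0.080·(5.1) = -0.4080
  Pd branch = 0.0053·Pd^0.26·e^(0.059·RH+f) = 0.1303 μm/a
  Sd branch = 0.01025·Sd^0.27·e^(0.036·RH+0.049·T) = 0.5406 μm/a
  sum: 0.1303 + 0.5406 → r_corr = 0.6709 μm/a

r_corr = 0.671 μm/a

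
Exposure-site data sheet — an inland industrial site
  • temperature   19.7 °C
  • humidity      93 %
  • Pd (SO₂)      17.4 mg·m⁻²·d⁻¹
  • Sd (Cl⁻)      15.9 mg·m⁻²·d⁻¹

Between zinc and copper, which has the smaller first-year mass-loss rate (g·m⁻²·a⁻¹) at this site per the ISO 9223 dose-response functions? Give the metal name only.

zinc: f(T) = -0.071·(T−10) [T>10 °C] = -0.6887
  SO₂ term: 0.0129·17.4^0.44·exp(0.046·93-0.6887) = 1.642
  Sd branch = 0.0175·Sd^0.57·e^(0.008·RH+0.085·T) = 0.951 μm/a
  r_corr = 1.642 + 0.951 = 2.593 μm/a
  mass loss = 2.593 μm/a × 7.14 g/cm³ = 18.51 g·m⁻²·a⁻¹
copper: f(T) = -0.080·(T−10) [T>10 °C] = -0.7760
  SO₂ term: 0.0053·17.4^0.26·exp(0.059·93-0.7760) = 1.238
  Sd branch = 0.01025·Sd^0.27·e^(0.036·RH+0.049·T) = 1.616 μm/a
  sum: 1.238 + 1.616 → r_corr = 2.854 μm/a
  mass loss = 2.854 μm/a × 8.96 g/cm³ = 25.57 g·m⁻²·a⁻¹
Ordering by g·m⁻²·a⁻¹: copper (25.6) > zinc (18.5)

zinc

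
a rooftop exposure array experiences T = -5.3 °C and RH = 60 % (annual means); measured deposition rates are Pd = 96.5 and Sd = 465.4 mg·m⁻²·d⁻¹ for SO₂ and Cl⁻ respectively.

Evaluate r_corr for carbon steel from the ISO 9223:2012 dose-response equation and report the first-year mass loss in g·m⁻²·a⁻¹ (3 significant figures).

r_corr = 262 g·m⁻²·a⁻¹

carbon steel: temperature factor f = +0.150·(-15.3) = -2.2950
  SO₂ term: 1.77·96.5^0.52·exp(0.02·60-2.2950) = 6.373
  Sd branch = 0.102·Sd^0.62·e^(0.033·RH+0.04·T) = 26.95 μm/a
  r_corr = 6.373 + 26.95 = 33.32 μm/a
Convert to mass loss: 33.32 μm/a × 7.85 g/cm³ = 261.6 g·m⁻²·a⁻¹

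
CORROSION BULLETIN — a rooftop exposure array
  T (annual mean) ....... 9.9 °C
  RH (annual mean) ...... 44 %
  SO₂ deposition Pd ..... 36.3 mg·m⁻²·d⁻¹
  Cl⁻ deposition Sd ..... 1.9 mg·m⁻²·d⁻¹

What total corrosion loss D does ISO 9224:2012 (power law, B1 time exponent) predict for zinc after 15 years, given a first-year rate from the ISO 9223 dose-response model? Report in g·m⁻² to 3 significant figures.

zinc: T≤10 °C ⇒ hinge +0.038·(9.9−10) = -0.0038
  SO₂ term: 0.0129·36.3^0.44·exp(0.046·44-0.0038) = 0.4724
  Cl⁻ term: 0.0175·1.9^0.57·exp(0.008·44+0.085·9.9) = 0.08323
  r_corr = 0.4724 + 0.08323 = 0.5556 μm/a
ISO 9224: D(t) = r_corr · t^b with b = 0.813 (zinc, B1)
  D(15) = 0.5556 × 15^0.813 = 0.5556 × 9.04 = 5.023 μm
  Mass loss = 5.023 μm × 7.14 g/cm³ = 35.86 g·m⁻²

D(15) = 35.9 g·m⁻²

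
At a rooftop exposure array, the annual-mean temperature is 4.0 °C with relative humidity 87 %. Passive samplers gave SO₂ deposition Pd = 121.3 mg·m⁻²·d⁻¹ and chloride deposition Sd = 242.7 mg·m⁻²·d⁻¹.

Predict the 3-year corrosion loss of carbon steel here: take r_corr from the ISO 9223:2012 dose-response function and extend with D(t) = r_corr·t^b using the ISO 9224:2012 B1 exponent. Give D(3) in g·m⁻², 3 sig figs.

carbon steel: f(T) = +0.150·(T−10) [T≤10 °C] = -0.9000
  SO₂ term: 1.77·121.3^0.52·exp(0.02·87-0.9000) = 49.7
  Sd branch = 0.102·Sd^0.62·e^(0.033·RH+0.04·T) = 63.63 μm/a
  sum: 49.7 + 63.63 → r_corr = 113.3 μm/a
Long-term exponent b (ISO 9224 Table 2, B1) = 0.523
  D(3) = 113.3 × 3^0.523 = 113.3 × 1.776 = 201.3 μm
  Mass loss = 201.3 μm × 7.85 g/cm³ = 1580 g·m⁻²

D(3) = 1.58e+03 g·m⁻²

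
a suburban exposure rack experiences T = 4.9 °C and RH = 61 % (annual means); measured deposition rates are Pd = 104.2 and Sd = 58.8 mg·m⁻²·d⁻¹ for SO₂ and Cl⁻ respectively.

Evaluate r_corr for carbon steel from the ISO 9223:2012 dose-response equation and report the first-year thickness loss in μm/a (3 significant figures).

carbon steel: T≤10 °C ⇒ hinge +0.150·(4.9−10) = -0.7650
  sulphur-dioxide contribution → 31.25 μm/a
  chloride contribution → 11.61 μm/a
  ⇒ r_corr(carbon steel) = 42.87 μm/a

r_corr = 42.9 μm/a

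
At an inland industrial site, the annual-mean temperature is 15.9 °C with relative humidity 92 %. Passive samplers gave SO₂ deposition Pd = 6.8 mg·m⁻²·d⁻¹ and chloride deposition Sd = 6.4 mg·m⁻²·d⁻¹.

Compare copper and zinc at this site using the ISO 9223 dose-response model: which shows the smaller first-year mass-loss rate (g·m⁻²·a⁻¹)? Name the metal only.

zinc

copper: f(T) = -0.080·(T−10) [T>10 °C] = -0.4720
  sulphur-dioxide contribution → 1.239 μm/a
  chloride contribution → 1.012 μm/a
  total first-year rate 2.251 μm/a
  mass loss = 2.251 μm/a × 8.96 g/cm³ = 20.17 g·m⁻²·a⁻¹
zinc: T>10 °C ⇒ hinge -0.071·(15.9−10) = -0.4189
  sulphur-dioxide contribution → 1.358 μm/a
  chloride contribution → 0.4066 μm/a
  ⇒ r_corr(zinc) = 1.765 μm/a
  mass loss = 1.765 μm/a × 7.14 g/cm³ = 12.6 g·m⁻²·a⁻¹
Ordering by g·m⁻²·a⁻¹: copper (20.2) > zinc (12.6)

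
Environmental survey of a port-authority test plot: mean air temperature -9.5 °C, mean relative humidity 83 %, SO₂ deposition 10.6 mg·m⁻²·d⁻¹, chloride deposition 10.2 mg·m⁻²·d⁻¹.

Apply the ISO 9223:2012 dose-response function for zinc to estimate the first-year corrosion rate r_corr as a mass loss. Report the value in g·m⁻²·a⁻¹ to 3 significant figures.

r_corr = 6.05 g·m⁻²·a⁻¹

zinc: temperature factor f = +0.038·(-19.5) = -0.7410
  SO₂ term: 0.0129·10.6^0.44·exp(0.046·83-0.7410) = 0.7908
  Sd branch = 0.0175·Sd^0.57·e^(0.008·RH+0.085·T) = 0.05697 μm/a
  sum: 0.7908 + 0.05697 → r_corr = 0.8477 μm/a
Convert to mass loss: 0.8477 μm/a × 7.14 g/cm³ = 6.053 g·m⁻²·a⁻¹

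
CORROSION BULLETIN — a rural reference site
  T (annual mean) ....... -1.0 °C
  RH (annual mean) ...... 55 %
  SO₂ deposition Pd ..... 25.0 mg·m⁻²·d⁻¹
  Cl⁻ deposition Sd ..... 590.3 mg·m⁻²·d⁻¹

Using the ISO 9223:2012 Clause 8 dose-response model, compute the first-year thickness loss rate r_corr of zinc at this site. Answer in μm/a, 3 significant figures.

zinc: T≤10 °C ⇒ hinge +0.038·(-1.0−10) = -0.4180
  sulphur-dioxide contribution → 0.4395 μm/a
  chloride contribution → 0.9478 μm/a
  total first-year rate 1.387 μm/a

r_corr = 1.39 μm/a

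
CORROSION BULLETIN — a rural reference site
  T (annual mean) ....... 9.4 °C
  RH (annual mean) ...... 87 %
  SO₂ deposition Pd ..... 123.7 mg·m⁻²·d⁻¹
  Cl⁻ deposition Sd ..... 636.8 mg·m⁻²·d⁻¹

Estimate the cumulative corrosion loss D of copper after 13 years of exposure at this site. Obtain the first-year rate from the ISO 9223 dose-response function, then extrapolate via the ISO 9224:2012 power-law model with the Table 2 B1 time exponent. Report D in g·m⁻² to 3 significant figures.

D(13) = 250 g·m⁻²

copper: temperature factor f = +0.126·(-0.6) = -0.0756
  sulphur-dioxide contribution → 2.915 μm/a
  chloride contribution → 2.128 μm/a
  ⇒ r_corr(copper) = 5.044 μm/a
Long-term exponent b (ISO 9224 Table 2, B1) = 0.667
  D(13) = 5.044 × 13^0.667 = 5.044 × 5.534 = 27.91 μm
  Mass loss = 27.91 μm × 8.96 g/cm³ = 250.1 g·m⁻²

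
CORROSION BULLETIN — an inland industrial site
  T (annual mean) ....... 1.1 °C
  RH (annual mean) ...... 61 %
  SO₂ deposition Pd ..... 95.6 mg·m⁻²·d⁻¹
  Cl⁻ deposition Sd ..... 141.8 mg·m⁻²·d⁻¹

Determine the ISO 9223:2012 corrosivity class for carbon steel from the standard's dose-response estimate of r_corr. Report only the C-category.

C3

carbon steel: temperature factor f = +0.150·(-8.9) = -1.3350
  Pd branch = 1.77·Pd^0.52·e^(0.02·RH+f) = 16.9 μm/a
  Cl⁻ term: 0.102·141.8^0.62·exp(0.033·61+0.04·1.1) = 17.22
  sum: 16.9 + 17.22 → r_corr = 34.12 μm/a
ISO 9223 Table 2 (carbon steel): 25 < 34.1 ≤ 50 μm/a ⇒ C3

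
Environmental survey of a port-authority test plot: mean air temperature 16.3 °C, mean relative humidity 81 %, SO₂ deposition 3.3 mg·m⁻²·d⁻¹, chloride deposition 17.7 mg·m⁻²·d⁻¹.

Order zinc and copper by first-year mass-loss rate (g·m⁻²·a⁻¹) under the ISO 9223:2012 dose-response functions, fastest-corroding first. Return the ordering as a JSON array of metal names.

["copper", "zinc"]

zinc: f(T) = -0.071·(T−10) [T>10 °C] = -0.4473
  sulphur-dioxide contribution → 0.579 μm/a
  chloride contribution → 0.6879 μm/a
  ⇒ r_corr(zinc) = 1.267 μm/a
  mass loss = 1.267 μm/a × 7.14 g/cm³ = 9.045 g·m⁻²·a⁻¹
copper: temperature factor f = -0.080·(6.3) = -0.5040
  sulphur-dioxide contribution → 0.5196 μm/a
  chloride contribution → 0.914 μm/a
  total first-year rate 1.434 μm/a
  mass loss = 1.434 μm/a × 8.96 g/cm³ = 12.85 g·m⁻²·a⁻¹
Ordering by g·m⁻²·a⁻¹: copper (12.8) > zinc (9.05)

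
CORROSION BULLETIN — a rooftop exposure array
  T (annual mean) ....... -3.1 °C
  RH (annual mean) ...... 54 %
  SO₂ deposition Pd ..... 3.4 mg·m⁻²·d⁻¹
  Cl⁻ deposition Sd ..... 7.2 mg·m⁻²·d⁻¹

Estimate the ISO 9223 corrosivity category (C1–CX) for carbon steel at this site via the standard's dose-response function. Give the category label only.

carbon steel: f(T) = +0.150·(T−10) [T≤10 °C] = -1.9650
  Pd branch = 1.77·Pd^0.52·e^(0.02·RH+f) = 1.38 μm/a
  Sd branch = 0.102·Sd^0.62·e^(0.033·RH+0.04·T) = 1.821 μm/a
  r_corr = 1.38 + 1.821 = 3.201 μm/a
Category bounds: 1.3…25 μm/a bracket r_corr ⇒ C2

C2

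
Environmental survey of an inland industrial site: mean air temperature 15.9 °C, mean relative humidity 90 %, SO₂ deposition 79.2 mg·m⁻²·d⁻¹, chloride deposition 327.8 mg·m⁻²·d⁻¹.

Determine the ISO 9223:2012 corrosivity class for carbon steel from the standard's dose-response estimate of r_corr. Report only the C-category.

CX

carbon steel: temperature factor f = -0.054·(5.9) = -0.3186
  sulphur-dioxide contribution → 75.63 μm/a
  chloride contribution → 136.3 μm/a
  total first-year rate 211.9 μm/a
212 μm/a falls in (200, 700] for carbon steel → category CX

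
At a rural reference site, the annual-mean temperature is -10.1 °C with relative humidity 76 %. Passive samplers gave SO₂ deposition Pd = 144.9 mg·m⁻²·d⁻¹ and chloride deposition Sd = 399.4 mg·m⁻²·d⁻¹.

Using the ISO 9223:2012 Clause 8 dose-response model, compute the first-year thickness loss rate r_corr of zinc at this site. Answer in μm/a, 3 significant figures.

r_corr = 2.18 μm/a

zinc: T≤10 °C ⇒ hinge +0.038·(-10.1−10) = -0.7638
  Pd branch = 0.0129·Pd^0.44·e^(0.046·RH+f) = 1.77 μm/a
  Cl⁻ term: 0.0175·399.4^0.57·exp(0.008·76+0.085·-10.1) = 0.414
  r_corr = 1.77 + 0.414 = 2.184 μm/a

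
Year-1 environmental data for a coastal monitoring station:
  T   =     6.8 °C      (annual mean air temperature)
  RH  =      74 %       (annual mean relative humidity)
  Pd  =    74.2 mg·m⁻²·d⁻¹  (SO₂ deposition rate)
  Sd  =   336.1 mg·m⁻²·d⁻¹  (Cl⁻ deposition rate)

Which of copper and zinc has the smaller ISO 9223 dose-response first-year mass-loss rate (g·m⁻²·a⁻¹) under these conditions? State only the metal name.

copper: T≤10 °C ⇒ hinge +0.126·(6.8−10) = -0.4032
  sulphur-dioxide contribution → 0.8543 μm/a
  chloride contribution → 0.9875 μm/a
  total first-year rate 1.842 μm/a
  mass loss = 1.842 μm/a × 8.96 g/cm³ = 16.5 g·m⁻²·a⁻¹
zinc: f(T) = +0.038·(T−10) [T≤10 °C] = -0.1216
  sulphur-dioxide contribution → 2.286 μm/a
  chloride contribution → 1.553 μm/a
  total first-year rate 3.839 μm/a
  mass loss = 3.839 μm/a × 7.14 g/cm³ = 27.41 g·m⁻²·a⁻¹
Ordering by g·m⁻²·a⁻¹: zinc (27.4) > copper (16.5)

copper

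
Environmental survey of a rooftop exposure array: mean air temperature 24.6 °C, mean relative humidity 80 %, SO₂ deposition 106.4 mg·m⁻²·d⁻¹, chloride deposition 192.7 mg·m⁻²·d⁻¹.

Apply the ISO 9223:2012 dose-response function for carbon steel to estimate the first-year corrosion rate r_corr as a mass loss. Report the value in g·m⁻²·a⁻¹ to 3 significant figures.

r_corr = 1.14e+03 g·m⁻²·a⁻¹

carbon steel: T>10 °C ⇒ hinge -0.054·(24.6−10) = -0.7884
  SO₂ term: 1.77·106.4^0.52·exp(0.02·80-0.7884) = 45.13
  Cl⁻ term: 0.102·192.7^0.62·exp(0.033·80+0.04·24.6) = 99.8
  r_corr = 45.13 + 99.8 = 144.9 μm/a
Convert to mass loss: 144.9 μm/a × 7.85 g/cm³ = 1138 g·m⁻²·a⁻¹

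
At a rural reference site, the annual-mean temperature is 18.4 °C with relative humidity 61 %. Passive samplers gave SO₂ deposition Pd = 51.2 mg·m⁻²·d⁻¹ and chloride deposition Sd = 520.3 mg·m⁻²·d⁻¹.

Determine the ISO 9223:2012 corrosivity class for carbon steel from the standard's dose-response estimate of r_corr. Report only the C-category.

carbon steel: temperature factor f = -0.054·(8.4) = -0.4536
  sulphur-dioxide contribution → 29.49 μm/a
  chloride contribution → 77.01 μm/a
  ⇒ r_corr(carbon steel) = 106.5 μm/a
Category bounds: 80…200 μm/a bracket r_corr ⇒ C5

C5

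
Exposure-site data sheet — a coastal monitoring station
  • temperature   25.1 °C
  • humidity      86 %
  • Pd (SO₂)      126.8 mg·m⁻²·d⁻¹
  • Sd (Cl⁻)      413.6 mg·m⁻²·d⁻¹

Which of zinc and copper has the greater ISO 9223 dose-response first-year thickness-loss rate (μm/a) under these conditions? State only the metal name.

zinc

zinc: temperature factor f = -0.071·(15.1) = -1.0721
  SO₂ term: 0.0129·126.8^0.44·exp(0.046·86-1.0721) = 1.943
  Cl⁻ term: 0.0175·413.6^0.57·exp(0.008·86+0.085·25.1) = 9.117
  sum: 1.943 + 9.117 → r_corr = 11.06 μm/a
copper: temperature factor f = -0.080·(15.1) = -1.2080
  SO₂ term: 0.0053·126.8^0.26·exp(0.059·86-1.2080) = 0.8914
  Sd branch = 0.01025·Sd^0.27·e^(0.036·RH+0.049·T) = 3.944 μm/a
  r_corr = 0.8914 + 3.944 = 4.835 μm/a
Ordering by μm/a: zinc (11.1) > copper (4.84)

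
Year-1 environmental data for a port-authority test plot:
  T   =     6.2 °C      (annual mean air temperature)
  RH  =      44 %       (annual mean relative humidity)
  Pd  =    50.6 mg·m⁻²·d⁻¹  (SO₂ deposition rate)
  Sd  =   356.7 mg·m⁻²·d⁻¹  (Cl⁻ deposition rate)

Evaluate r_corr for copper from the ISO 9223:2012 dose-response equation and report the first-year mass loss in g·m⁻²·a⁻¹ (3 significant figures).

r_corr = 4.06 g·m⁻²·a⁻¹

copper: T≤10 °C ⇒ hinge +0.126·(6.2−10) = -0.4788
  sulphur-dioxide contribution → 0.1221 μm/a
  chloride contribution → 0.3309 μm/a
  total first-year rate 0.453 μm/a
Convert to mass loss: 0.453 μm/a × 8.96 g/cm³ = 4.059 g·m⁻²·a⁻¹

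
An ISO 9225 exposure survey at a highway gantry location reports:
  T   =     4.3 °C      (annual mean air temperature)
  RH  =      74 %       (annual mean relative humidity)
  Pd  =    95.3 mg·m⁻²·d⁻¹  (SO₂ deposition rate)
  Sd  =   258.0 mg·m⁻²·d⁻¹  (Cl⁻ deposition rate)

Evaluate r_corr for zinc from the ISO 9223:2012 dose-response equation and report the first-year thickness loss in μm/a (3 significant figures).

r_corr = 3.40 μm/a

zinc: temperature factor f = +0.038·(-5.7) = -0.2166
  sulphur-dioxide contribution → 2.321 μm/a
  chloride contribution → 1.08 μm/a
  total first-year rate 3.401 μm/a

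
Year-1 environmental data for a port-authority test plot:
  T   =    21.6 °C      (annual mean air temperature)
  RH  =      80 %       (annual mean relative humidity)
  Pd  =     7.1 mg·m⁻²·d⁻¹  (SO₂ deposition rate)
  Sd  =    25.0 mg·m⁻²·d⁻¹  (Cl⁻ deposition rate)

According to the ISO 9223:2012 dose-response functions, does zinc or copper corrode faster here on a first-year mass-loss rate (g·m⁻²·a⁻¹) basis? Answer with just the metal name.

zinc: T>10 °C ⇒ hinge -0.071·(21.6−10) = -0.8236
  sulphur-dioxide contribution → 0.5317 μm/a
  chloride contribution → 1.304 μm/a
  ⇒ r_corr(zinc) = 1.835 μm/a
  mass loss = 1.835 μm/a × 7.14 g/cm³ = 13.1 g·m⁻²·a⁻¹
copper: f(T) = -0.080·(T−10) [T>10 °C] = -0.9280
  sulphur-dioxide contribution → 0.3912 μm/a
  chloride contribution → 1.255 μm/a
  total first-year rate 1.646 μm/a
  mass loss = 1.646 μm/a × 8.96 g/cm³ = 14.75 g·m⁻²·a⁻¹
Ordering by g·m⁻²·a⁻¹: copper (14.7) > zinc (13.1)

copper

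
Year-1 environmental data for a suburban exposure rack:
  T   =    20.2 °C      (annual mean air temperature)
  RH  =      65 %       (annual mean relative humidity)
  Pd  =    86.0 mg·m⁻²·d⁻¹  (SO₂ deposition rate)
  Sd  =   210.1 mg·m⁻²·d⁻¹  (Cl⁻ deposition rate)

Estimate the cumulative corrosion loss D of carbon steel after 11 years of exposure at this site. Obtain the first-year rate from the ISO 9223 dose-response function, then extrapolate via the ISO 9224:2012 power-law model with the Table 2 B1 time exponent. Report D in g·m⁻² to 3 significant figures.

D(11) = 2.53e+03 g·m⁻²

carbon steel: temperature factor f = -0.054·(10.2) = -0.5508
  Pd branch = 1.77·Pd^0.52·e^(0.02·RH+f) = 37.96 μm/a
  Sd branch = 0.102·Sd^0.62·e^(0.033·RH+0.04·T) = 53.82 μm/a
  sum: 37.96 + 53.82 → r_corr = 91.78 μm/a
Power-law: D(11) = r_corr · 11^0.523
  D(11) = 91.78 × 11^0.523 = 91.78 × 3.505 = 321.7 μm
  Mass loss = 321.7 μm × 7.85 g/cm³ = 2525 g·m⁻²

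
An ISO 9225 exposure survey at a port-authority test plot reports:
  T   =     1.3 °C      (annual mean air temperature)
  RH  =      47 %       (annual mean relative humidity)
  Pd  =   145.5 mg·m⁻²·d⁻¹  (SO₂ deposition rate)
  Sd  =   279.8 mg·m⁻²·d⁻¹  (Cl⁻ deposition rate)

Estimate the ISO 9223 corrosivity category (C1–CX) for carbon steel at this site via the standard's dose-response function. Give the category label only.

C3

carbon steel: f(T) = +0.150·(T−10) [T≤10 °C] = -1.3050
  SO₂ term: 1.77·145.5^0.52·exp(0.02·47-1.3050) = 16.37
  Sd branch = 0.102·Sd^0.62·e^(0.033·RH+0.04·T) = 16.67 μm/a
  sum: 16.37 + 16.67 → r_corr = 33.04 μm/a
Category bounds: 25…50 μm/a bracket r_corr ⇒ C3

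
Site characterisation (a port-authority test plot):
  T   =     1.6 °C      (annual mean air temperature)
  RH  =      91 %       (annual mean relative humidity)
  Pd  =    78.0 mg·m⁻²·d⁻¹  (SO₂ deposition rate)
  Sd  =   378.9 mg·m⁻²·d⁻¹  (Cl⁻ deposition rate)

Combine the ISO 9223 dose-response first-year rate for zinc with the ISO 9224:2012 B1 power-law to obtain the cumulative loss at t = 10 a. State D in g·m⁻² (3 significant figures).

zinc: T≤10 °C ⇒ hinge +0.038·(1.6−10) = -0.3192
  Pd branch = 0.0129·Pd^0.44·e^(0.046·RH+f) = 4.192 μm/a
  Cl⁻ term: 0.0175·378.9^0.57·exp(0.008·91+0.085·1.6) = 1.225
  sum: 4.192 + 1.225 → r_corr = 5.417 μm/a
Power-law: D(10) = r_corr · 10^0.813
  D(10) = 5.417 × 10^0.813 = 5.417 × 6.501 = 35.22 μm
  Mass loss = 35.22 μm × 7.14 g/cm³ = 251.4 g·m⁻²

D(10) = 251 g·m⁻²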